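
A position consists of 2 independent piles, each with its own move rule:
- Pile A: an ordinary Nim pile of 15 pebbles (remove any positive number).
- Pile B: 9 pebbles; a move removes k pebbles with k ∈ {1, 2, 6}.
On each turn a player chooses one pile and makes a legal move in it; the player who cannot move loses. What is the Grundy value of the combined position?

13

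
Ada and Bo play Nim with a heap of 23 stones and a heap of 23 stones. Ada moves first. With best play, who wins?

Bo wins

Nim-sum: 23 ⊕ 23 = 0.
The nim-sum is 0, so this is a P-position: the player to move is in a losing position under optimal play; Ada is about to move from it and so loses — Bo wins.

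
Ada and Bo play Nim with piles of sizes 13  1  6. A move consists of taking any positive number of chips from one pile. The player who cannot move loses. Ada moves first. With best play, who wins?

Ada wins

Bitwise XOR of the heap sizes:
  1101  (13)
  0001  (1)
  0110  (6)
  ----
  1010  (10)
The nim-sum is 10 ≠ 0, so this is an N-position: the player to move can win; Ada has a winning move.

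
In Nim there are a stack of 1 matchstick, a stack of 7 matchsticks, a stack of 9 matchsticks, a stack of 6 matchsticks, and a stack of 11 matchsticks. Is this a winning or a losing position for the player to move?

Winning position

Nim-sum: 1 ^ 7 ^ 9 ^ 6 ^ 11 = 2.
The nim-sum is 2 ≠ 0, so this is an N-position: the player to move can win.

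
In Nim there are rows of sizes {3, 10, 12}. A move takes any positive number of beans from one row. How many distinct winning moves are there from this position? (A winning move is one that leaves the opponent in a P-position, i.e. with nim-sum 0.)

1

Write each in binary and XOR column by column:
  0011  (3)
  1010  (10)
  1100  (12)
  ----
  0101  (5)
The overall nim-sum is X = 5. A row of size p has a winning move iff p XOR X < p (reduce it to p XOR X).
  3: 3 XOR 5 = 6 ≥ 3 — no move.
  10: 10 XOR 5 = 15 ≥ 10 — no move.
  12: 12 XOR 5 = 9 < 12 — winning move (to 9).
That gives 1 winning move.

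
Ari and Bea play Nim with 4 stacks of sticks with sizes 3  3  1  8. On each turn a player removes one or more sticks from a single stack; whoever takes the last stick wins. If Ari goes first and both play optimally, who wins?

Ari wins

Compute the nim-sum pairwise:
3 ⊕ 3 = 0
0 ⊕ 1 = 1
1 ⊕ 8 = 9
The nim-sum is 9 ≠ 0, so this is an N-position: the player to move can win; Ari has a winning move.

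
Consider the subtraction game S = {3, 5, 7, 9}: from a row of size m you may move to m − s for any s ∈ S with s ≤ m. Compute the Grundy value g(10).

Build the Grundy sequence with g(k) = mex{g(k−s) : s ∈ {3, 5, 7, 9}, s ≤ k}:
k:     0  1  2  3  4  5  6  7  8  9 10
g(k):  0  0  0  1  1  1  2  2  2  3  3
So g(10) = 3.

3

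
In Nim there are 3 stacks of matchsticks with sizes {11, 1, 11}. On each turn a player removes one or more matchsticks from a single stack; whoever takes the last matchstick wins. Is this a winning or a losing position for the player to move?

Winning position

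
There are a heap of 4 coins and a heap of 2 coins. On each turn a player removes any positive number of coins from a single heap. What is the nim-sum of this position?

Compute the nim-sum pairwise:
4 ⊕ 2 = 6

6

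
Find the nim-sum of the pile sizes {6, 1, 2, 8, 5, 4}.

Nim-sum: 6 XOR 1 XOR 2 XOR 8 XOR 5 XOR 4 = 12.

12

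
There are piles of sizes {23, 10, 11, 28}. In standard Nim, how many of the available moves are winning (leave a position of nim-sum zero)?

3

Compute the nim-sum pairwise:
23 ^ 10 = 29
29 ^ 11 = 22
22 ^ 28 = 10
The overall nim-sum is X = 10. A pile of size p has a winning move iff p XOR X < p (reduce it to p XOR X).
  23: 23 XOR 10 = 29 ≥ 23 — no move.
  10: 10 XOR 10 = 0 < 10 — winning move (to 0).
  11: 11 XOR 10 = 1 < 11 — winning move (to 1).
  28: 28 XOR 10 = 22 < 28 — winning move (to 22).
That gives 3 winning moves.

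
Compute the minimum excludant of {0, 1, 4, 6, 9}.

2

The values 0, 1 are all present; 2 is the first non-negative integer missing from the set.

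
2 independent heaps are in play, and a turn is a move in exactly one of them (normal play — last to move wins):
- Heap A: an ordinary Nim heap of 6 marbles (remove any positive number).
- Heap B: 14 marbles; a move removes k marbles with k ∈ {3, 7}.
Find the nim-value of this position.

Heap A is a plain Nim heap of size 6, so its Grundy value is 6.
Grundy values for heap B (subtraction set {3, 7}):
g(0) = mex{} = 0
g(1) = mex{} = 0
g(2) = mex{} = 0
g(3) = mex{0} = 1
g(4) = mex{0} = 1
g(5) = mex{0} = 1
g(6) = mex{1} = 0
g(7) = mex{0,1} = 2
g(8) = mex{0,1} = 2
g(9) = mex{0} = 1
g(10) = mex{1,2} = 0
g(11) = mex{1,2} = 0
g(12) = mex{1} = 0
g(13) = mex{0} = 1
g(14) = mex{0,2} = 1
So g(14) = 1.
By the Sprague-Grundy theorem, the Grundy value of a sum of independent games is the XOR of the component values.
Combined value = 6 XOR 1 = 7.

7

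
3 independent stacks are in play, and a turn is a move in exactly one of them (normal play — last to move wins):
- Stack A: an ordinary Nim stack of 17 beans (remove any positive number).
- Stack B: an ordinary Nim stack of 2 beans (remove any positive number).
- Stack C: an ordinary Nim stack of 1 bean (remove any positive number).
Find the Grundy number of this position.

Stack A is a plain Nim stack of size 17, so its Grundy value is 17.
Stack B is a plain Nim stack of size 2, so its Grundy value is 2.
Stack C is a plain Nim stack of size 1, so its Grundy value is 1.
By the Sprague-Grundy theorem, the Grundy value of a sum of independent games is the XOR of the component values.
Combined value = 17 ⊕ 2 ⊕ 1 = 18.

18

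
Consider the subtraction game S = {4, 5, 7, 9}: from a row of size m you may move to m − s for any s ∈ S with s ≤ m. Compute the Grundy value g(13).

0

Compute g(0), g(1), … for moves {4, 5, 7, 9}:
g(0) = mex{} = 0
g(1) = mex{} = 0
g(2) = mex{} = 0
g(3) = mex{} = 0
g(4) = mex{0} = 1
g(5) = mex{0} = 1
g(6) = mex{0} = 1
g(7) = mex{0} = 1
g(8) = mex{0,1} = 2
g(9) = mex{0,1} = 2
g(10) = mex{0,1} = 2
g(11) = mex{0,1} = 2
g(12) = mex{0,1,2} = 3
g(13) = mex{1,2} = 0
So g(13) = 0.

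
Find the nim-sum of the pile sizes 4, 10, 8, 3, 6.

Nim-sum: 4 XOR 10 XOR 8 XOR 3 XOR 6 = 3.

3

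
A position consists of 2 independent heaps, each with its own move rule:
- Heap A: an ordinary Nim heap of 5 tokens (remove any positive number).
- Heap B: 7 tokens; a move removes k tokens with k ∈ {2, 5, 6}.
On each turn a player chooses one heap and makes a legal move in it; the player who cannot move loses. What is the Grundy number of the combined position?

Heap A is a plain Nim heap of size 5, so its Grundy value is 5.
Build the Grundy sequence for heap B with g(k) = mex{g(k−s) : s ∈ {2, 5, 6}, s ≤ k}:
k:     0  1  2  3  4  5  6  7
g(k):  0  0  1  1  0  2  1  3
So g(7) = 3.
The value of a disjunctive sum is the nim-sum of the parts.
Combined value = 5 ⊕ 3 = 6.

6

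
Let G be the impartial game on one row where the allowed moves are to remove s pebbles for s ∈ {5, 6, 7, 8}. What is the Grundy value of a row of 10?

Compute g(0), g(1), … for moves {5, 6, 7, 8}:
g(0) = mex{} = 0
g(1) = mex{} = 0
g(2) = mex{} = 0
g(3) = mex{} = 0
g(4) = mex{} = 0
g(5) = mex{0} = 1
g(6) = mex{0} = 1
g(7) = mex{0} = 1
g(8) = mex{0} = 1
g(9) = mex{0} = 1
g(10) = mex{0,1} = 2
So g(10) = 2.

2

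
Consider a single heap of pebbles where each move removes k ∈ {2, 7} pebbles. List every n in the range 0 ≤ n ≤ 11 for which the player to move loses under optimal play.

0, 1, 4, 5, 9, 10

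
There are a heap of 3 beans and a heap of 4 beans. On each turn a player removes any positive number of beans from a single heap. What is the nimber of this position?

7

In binary:
  011  (3)
  100  (4)
  ---
  111  (7)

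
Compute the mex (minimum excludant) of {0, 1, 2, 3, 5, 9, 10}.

The values 0, 1, 2, 3 are all present; 4 is the first non-negative integer missing from the set.

4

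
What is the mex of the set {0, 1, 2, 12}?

3

The values 0, 1, 2 are all present; 3 is the first non-negative integer missing from the set.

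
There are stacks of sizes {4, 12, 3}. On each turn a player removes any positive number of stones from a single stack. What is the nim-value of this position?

Compute the nim-sum pairwise:
4 XOR 12 = 8
8 XOR 3 = 11

11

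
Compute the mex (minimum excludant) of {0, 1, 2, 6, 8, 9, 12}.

3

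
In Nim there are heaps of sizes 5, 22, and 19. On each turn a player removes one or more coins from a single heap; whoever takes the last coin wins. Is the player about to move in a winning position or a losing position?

Losing position

Compute the nim-sum pairwise:
5 ⊕ 22 = 19
19 ⊕ 19 = 0
The nim-sum is 0, so this is a P-position: the player to move is in a losing position under optimal play.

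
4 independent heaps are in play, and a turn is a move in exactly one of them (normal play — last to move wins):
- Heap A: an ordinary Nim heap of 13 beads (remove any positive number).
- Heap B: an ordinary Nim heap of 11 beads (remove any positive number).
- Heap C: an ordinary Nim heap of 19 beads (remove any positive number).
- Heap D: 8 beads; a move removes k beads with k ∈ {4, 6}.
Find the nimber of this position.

Heap A is a plain Nim heap of size 13, so its Grundy value is 13.
Heap B is a plain Nim heap of size 11, so its Grundy value is 11.
Heap C is a plain Nim heap of size 19, so its Grundy value is 19.
Grundy values for heap D (subtraction set {4, 6}):
k:     0  1  2  3  4  5  6  7  8
g(k):  0  0  0  0  1  1  1  1  2
So g(8) = 2.
The value of a disjunctive sum is the nim-sum of the parts.
Combined value = 13 ⊕ 11 ⊕ 19 ⊕ 2 = 23.

23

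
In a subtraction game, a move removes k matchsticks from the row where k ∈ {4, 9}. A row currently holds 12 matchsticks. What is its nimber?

1

Build the Grundy sequence with g(k) = mex{g(k−s) : s ∈ {4, 9}, s ≤ k}:
k:     0  1  2  3  4  5  6  7  8  9 10 11 12
g(k):  0  0  0  0  1  1  1  1  0  2  2  2  1
So g(12) = 1.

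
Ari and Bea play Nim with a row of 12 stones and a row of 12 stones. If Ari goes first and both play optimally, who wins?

Bea wins

Write each in binary and XOR column by column:
  1100  (12)
  1100  (12)
  ----
  0000  (0)
The nim-sum is 0, so this is a P-position: the player to move is in a losing position under optimal play; Ari is about to move from it and so loses — Bea wins.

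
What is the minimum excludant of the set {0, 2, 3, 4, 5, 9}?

0 is in the set but 1 is not, so the mex is 1.

1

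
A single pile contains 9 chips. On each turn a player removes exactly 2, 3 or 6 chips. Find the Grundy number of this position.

0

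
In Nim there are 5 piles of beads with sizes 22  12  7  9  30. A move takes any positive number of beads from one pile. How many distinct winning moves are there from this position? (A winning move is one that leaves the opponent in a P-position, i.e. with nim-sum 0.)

3

Nim-sum: 22 ⊕ 12 ⊕ 7 ⊕ 9 ⊕ 30 = 10.
The overall nim-sum is X = 10. A pile of size p has a winning move iff p XOR X < p (reduce it to p XOR X).
  22: 22 XOR 10 = 28 ≥ 22 — no move.
  12: 12 XOR 10 = 6 < 12 — winning move (to 6).
  7: 7 XOR 10 = 13 ≥ 7 — no move.
  9: 9 XOR 10 = 3 < 9 — winning move (to 3).
  30: 30 XOR 10 = 20 < 30 — winning move (to 20).
That gives 3 winning moves.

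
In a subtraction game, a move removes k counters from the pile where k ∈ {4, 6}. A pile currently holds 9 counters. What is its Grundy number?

Compute g(0), g(1), … for moves {4, 6}:
k:     0  1  2  3  4  5  6  7  8  9
g(k):  0  0  0  0  1  1  1  1  2  2
So g(9) = 2.

2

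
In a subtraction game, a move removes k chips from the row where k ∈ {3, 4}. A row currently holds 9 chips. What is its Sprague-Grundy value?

0

Grundy values for subtraction set {3, 4}:
g(0) = mex{} = 0
g(1) = mex{} = 0
g(2) = mex{} = 0
g(3) = mex{0} = 1
g(4) = mex{0} = 1
g(5) = mex{0} = 1
g(6) = mex{0,1} = 2
g(7) = mex{1} = 0
g(8) = mex{1} = 0
g(9) = mex{1,2} = 0
So g(9) = 0.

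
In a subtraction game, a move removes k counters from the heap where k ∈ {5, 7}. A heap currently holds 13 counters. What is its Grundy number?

0

Build the Grundy sequence with g(k) = mex{g(k−s) : s ∈ {5, 7}, s ≤ k}:
g(0) = mex{} = 0
g(1) = mex{} = 0
g(2) = mex{} = 0
g(3) = mex{} = 0
g(4) = mex{} = 0
g(5) = mex{0} = 1
g(6) = mex{0} = 1
g(7) = mex{0} = 1
g(8) = mex{0} = 1
g(9) = mex{0} = 1
g(10) = mex{0,1} = 2
g(11) = mex{0,1} = 2
g(12) = mex{1} = 0
g(13) = mex{1} = 0
So g(13) = 0.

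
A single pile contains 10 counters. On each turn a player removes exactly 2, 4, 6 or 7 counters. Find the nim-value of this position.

0

Grundy values for subtraction set {2, 4, 6, 7}:
g(0) = mex{} = 0
g(1) = mex{} = 0
g(2) = mex{0} = 1
g(3) = mex{0} = 1
g(4) = mex{0,1} = 2
g(5) = mex{0,1} = 2
g(6) = mex{0,1,2} = 3
g(7) = mex{0,1,2} = 3
g(8) = mex{0,1,2,3} = 4
g(9) = mex{1,2,3} = 0
g(10) = mex{1,2,3,4} = 0
So g(10) = 0.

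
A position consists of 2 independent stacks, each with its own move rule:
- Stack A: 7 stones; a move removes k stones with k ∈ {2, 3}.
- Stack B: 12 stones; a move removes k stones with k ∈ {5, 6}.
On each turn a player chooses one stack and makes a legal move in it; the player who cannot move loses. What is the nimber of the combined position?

1

Build the Grundy sequence for stack A with g(k) = mex{g(k−s) : s ∈ {2, 3}, s ≤ k}:
k:     0  1  2  3  4  5  6  7
g(k):  0  0  1  1  2  0  0  1
So g(7) = 1.
Build the Grundy sequence for stack B with g(k) = mex{g(k−s) : s ∈ {5, 6}, s ≤ k}:
g(0) = mex{} = 0
g(1) = mex{} = 0
g(2) = mex{} = 0
g(3) = mex{} = 0
g(4) = mex{} = 0
g(5) = mex{0} = 1
g(6) = mex{0} = 1
g(7) = mex{0} = 1
g(8) = mex{0} = 1
g(9) = mex{0} = 1
g(10) = mex{0,1} = 2
g(11) = mex{1} = 0
g(12) = mex{1} = 0
So g(12) = 0.
The value of a disjunctive sum is the nim-sum of the parts.
Combined value = 1 ⊕ 0 = 1.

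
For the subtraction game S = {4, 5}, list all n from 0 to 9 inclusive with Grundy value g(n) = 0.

Grundy values for subtraction set {4, 5}:
k:     0  1  2  3  4  5  6  7  8  9
g(k):  0  0  0  0  1  1  1  1  2  0
The P-positions (g = 0) in 0..9 are 0, 1, 2, 3, 9.

0, 1, 2, 3, 9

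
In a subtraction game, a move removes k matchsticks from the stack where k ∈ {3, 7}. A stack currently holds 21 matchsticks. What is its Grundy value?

0

Grundy values for subtraction set {3, 7}:
k:     0  1  2  3  4  5  6  7  8  9 10 11 12 13 14 15 16 17 18 19 20 21
g(k):  0  0  0  1  1  1  0  2  2  1  0  0  0  1  1  1  0  2  2  1  0  0
So g(21) = 0.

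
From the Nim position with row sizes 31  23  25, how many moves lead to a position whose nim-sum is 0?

Nim-sum: 31 XOR 23 XOR 25 = 17.
The overall nim-sum is X = 17. A row of size p has a winning move iff p XOR X < p (reduce it to p XOR X).
  31: 31 XOR 17 = 14 < 31 — winning move (to 14).
  23: 23 XOR 17 = 6 < 23 — winning move (to 6).
  25: 25 XOR 17 = 8 < 25 — winning move (to 8).
That gives 3 winning moves.

3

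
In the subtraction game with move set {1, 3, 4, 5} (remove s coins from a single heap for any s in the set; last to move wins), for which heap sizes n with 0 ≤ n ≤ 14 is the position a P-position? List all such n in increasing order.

0, 2, 8, 10

Grundy values for subtraction set {1, 3, 4, 5}:
k:     0  1  2  3  4  5  6  7  8  9 10 11 12 13 14
g(k):  0  1  0  1  2  3  2  3  0  1  0  1  2  3  2
The P-positions (g = 0) in 0..14 are 0, 2, 8, 10.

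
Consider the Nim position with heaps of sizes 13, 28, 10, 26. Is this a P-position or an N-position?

Nim-sum: 13 XOR 28 XOR 10 XOR 26 = 1.
The nim-sum is 1 ≠ 0, so this is an N-position: the player to move can win.

N-position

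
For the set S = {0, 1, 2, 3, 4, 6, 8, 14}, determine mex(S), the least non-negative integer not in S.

5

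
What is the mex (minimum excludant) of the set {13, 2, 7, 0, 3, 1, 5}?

4

The values 0, 1, 2, 3 are all present; 4 is the first non-negative integer missing from the set.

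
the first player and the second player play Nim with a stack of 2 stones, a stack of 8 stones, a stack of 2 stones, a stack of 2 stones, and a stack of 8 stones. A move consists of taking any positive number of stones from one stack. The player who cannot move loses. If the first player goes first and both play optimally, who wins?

the first player wins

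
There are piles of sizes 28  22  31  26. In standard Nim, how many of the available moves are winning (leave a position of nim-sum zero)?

3

Compute the nim-sum pairwise:
28 ^ 22 = 10
10 ^ 31 = 21
21 ^ 26 = 15
The overall nim-sum is X = 15. A pile of size p has a winning move iff p XOR X < p (reduce it to p XOR X).
  28: 28 XOR 15 = 19 < 28 — winning move (to 19).
  22: 22 XOR 15 = 25 ≥ 22 — no move.
  31: 31 XOR 15 = 16 < 31 — winning move (to 16).
  26: 26 XOR 15 = 21 < 26 — winning move (to 21).
That gives 3 winning moves.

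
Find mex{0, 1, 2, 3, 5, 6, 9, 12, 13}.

The values 0, 1, 2, 3 are all present; 4 is the first non-negative integer missing from the set.

4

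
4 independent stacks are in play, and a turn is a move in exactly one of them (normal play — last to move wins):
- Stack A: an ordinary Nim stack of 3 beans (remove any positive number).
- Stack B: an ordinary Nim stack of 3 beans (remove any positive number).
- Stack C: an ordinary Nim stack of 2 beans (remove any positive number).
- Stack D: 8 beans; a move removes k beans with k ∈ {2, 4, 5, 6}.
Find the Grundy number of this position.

2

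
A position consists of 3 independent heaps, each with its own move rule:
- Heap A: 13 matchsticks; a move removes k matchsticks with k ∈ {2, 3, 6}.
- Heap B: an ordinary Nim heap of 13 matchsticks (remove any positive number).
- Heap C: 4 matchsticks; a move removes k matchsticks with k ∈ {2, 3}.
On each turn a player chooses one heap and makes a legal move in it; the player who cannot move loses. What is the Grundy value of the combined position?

For heap A, compute g(0), g(1), … with moves {2, 3, 6}:
k:     0  1  2  3  4  5  6  7  8  9 10 11 12 13
g(k):  0  0  1  1  2  0  3  1  2  0  0  1  1  2
So g(13) = 2.
Heap B is a plain Nim heap of size 13, so its Grundy value is 13.
Build the Grundy sequence for heap C with g(k) = mex{g(k−s) : s ∈ {2, 3}, s ≤ k}:
k:     0  1  2  3  4
g(k):  0  0  1  1  2
So g(4) = 2.
By the Sprague-Grundy theorem, the Grundy value of a sum of independent games is the XOR of the component values.
Combined value = 2 ⊕ 13 ⊕ 2 = 13.

13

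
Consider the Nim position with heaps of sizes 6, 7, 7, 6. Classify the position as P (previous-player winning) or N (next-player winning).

P-position

Compute the nim-sum pairwise:
6 ^ 7 = 1
1 ^ 7 = 6
6 ^ 6 = 0
The nim-sum is 0, so this is a P-position: the player to move is in a losing position under optimal play.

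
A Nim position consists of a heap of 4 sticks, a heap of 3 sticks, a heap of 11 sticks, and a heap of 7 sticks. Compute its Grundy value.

Bitwise XOR of the heap sizes:
  0100  (4)
  0011  (3)
  1011  (11)
  0111  (7)
  ----
  1011  (11)

11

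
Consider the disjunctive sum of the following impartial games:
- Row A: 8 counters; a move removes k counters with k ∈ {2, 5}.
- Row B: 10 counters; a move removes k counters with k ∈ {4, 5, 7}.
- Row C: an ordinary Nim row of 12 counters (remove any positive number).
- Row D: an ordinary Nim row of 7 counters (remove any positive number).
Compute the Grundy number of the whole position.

For row A, compute g(0), g(1), … with moves {2, 5}:
g(0) = mex{} = 0
g(1) = mex{} = 0
g(2) = mex{0} = 1
g(3) = mex{0} = 1
g(4) = mex{1} = 0
g(5) = mex{0,1} = 2
g(6) = mex{0} = 1
g(7) = mex{1,2} = 0
g(8) = mex{1} = 0
So g(8) = 0.
Grundy values for row B (subtraction set {4, 5, 7}):
k:     0  1  2  3  4  5  6  7  8  9 10
g(k):  0  0  0  0  1  1  1  1  2  2  2
So g(10) = 2.
Row C is a plain Nim row of size 12, so its Grundy value is 12.
Row D is a plain Nim row of size 7, so its Grundy value is 7.
By the Sprague-Grundy theorem, the Grundy value of a sum of independent games is the XOR of the component values.
Combined value = 0 ⊕ 2 ⊕ 12 ⊕ 7 = 9.

9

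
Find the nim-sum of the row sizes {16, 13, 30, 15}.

Write each in binary and XOR column by column:
  10000  (16)
  01101  (13)
  11110  (30)
  01111  (15)
  -----
  01100  (12)

12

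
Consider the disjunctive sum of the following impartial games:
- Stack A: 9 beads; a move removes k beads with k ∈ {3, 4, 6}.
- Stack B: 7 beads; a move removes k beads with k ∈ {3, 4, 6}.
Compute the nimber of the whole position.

Grundy values for stack A (subtraction set {3, 4, 6}):
g(0) = mex{} = 0
g(1) = mex{} = 0
g(2) = mex{} = 0
g(3) = mex{0} = 1
g(4) = mex{0} = 1
g(5) = mex{0} = 1
g(6) = mex{0,1} = 2
g(7) = mex{0,1} = 2
g(8) = mex{0,1} = 2
g(9) = mex{1,2} = 0
So g(9) = 0.
Build the Grundy sequence for stack B with g(k) = mex{g(k−s) : s ∈ {3, 4, 6}, s ≤ k}:
k:     0  1  2  3  4  5  6  7
g(k):  0  0  0  1  1  1  2  2
So g(7) = 2.
The value of a disjunctive sum is the nim-sum of the parts.
Combined value = 0 ⊕ 2 = 2.

2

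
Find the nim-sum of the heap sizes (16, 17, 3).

2

Compute the nim-sum pairwise:
16 XOR 17 = 1
1 XOR 3 = 2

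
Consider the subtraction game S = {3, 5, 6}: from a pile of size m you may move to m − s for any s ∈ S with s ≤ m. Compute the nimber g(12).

1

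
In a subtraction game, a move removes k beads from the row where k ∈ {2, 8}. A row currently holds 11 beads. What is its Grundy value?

Compute g(0), g(1), … for moves {2, 8}:
g(0) = mex{} = 0
g(1) = mex{} = 0
g(2) = mex{0} = 1
g(3) = mex{0} = 1
g(4) = mex{1} = 0
g(5) = mex{1} = 0
g(6) = mex{0} = 1
g(7) = mex{0} = 1
g(8) = mex{0,1} = 2
g(9) = mex{0,1} = 2
g(10) = mex{1,2} = 0
g(11) = mex{1,2} = 0
So g(11) = 0.

0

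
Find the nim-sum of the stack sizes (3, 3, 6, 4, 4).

6

Write each in binary and XOR column by column:
  011  (3)
  011  (3)
  110  (6)
  100  (4)
  100  (4)
  ---
  110  (6)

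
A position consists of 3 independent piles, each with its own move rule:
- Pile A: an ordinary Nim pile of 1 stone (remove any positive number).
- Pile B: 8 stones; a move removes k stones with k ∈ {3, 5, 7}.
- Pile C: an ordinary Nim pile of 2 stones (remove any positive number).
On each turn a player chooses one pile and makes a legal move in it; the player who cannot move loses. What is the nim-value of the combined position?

Pile A is a plain Nim pile of size 1, so its Grundy value is 1.
For pile B, compute g(0), g(1), … with moves {3, 5, 7}:
k:     0  1  2  3  4  5  6  7  8
g(k):  0  0  0  1  1  1  2  2  2
So g(8) = 2.
Pile C is a plain Nim pile of size 2, so its Grundy value is 2.
By the Sprague-Grundy theorem, the Grundy value of a sum of independent games is the XOR of the component values.
Combined value = 1 XOR 2 XOR 2 = 1.

1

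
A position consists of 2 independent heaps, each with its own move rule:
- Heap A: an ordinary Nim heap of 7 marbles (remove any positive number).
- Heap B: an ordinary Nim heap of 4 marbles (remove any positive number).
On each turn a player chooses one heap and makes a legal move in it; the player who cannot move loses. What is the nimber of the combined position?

Heap A is a plain Nim heap of size 7, so its Grundy value is 7.
Heap B is a plain Nim heap of size 4, so its Grundy value is 4.
By the Sprague-Grundy theorem, the Grundy value of a sum of independent games is the XOR of the component values.
Combined value = 7 ⊕ 4 = 3.

3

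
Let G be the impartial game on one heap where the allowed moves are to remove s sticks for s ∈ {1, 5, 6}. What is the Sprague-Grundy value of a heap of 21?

2

Grundy values for subtraction set {1, 5, 6}:
k:     0  1  2  3  4  5  6  7  8  9 10 11 12 13 14 15 16 17 18 19 20 21
g(k):  0  1  0  1  0  1  2  3  2  3  2  0  1  0  1  0  1  2  3  2  3  2
So g(21) = 2.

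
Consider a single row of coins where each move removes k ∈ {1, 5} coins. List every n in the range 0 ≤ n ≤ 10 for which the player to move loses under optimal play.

Build the Grundy sequence with g(k) = mex{g(k−s) : s ∈ {1, 5}, s ≤ k}:
g(0) = mex{} = 0
g(1) = mex{0} = 1
g(2) = mex{1} = 0
g(3) = mex{0} = 1
g(4) = mex{1} = 0
g(5) = mex{0} = 1
g(6) = mex{1} = 0
g(7) = mex{0} = 1
g(8) = mex{1} = 0
g(9) = mex{0} = 1
g(10) = mex{1} = 0
The P-positions (g = 0) in 0..10 are 0, 2, 4, 6, 8, 10.

0, 2, 4, 6, 8, 10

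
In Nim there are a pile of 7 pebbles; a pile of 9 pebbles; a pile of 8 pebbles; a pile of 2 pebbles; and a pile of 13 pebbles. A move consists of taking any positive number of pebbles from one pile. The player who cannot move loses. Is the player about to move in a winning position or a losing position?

Compute the nim-sum pairwise:
7 ⊕ 9 = 14
14 ⊕ 8 = 6
6 ⊕ 2 = 4
4 ⊕ 13 = 9
The nim-sum is 9 ≠ 0, so this is an N-position: the player to move can win.

Winning position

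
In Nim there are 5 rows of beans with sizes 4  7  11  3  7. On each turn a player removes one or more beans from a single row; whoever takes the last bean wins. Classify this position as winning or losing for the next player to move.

Winning position

Bitwise XOR of the heap sizes:
  0100  (4)
  0111  (7)
  1011  (11)
  0011  (3)
  0111  (7)
  ----
  1100  (12)
The nim-sum is 12 ≠ 0, so this is an N-position: the player to move can win.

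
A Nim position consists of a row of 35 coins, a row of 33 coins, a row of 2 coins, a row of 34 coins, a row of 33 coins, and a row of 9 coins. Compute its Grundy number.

10

Compute the nim-sum pairwise:
35 XOR 33 = 2
2 XOR 2 = 0
0 XOR 34 = 34
34 XOR 33 = 3
3 XOR 9 = 10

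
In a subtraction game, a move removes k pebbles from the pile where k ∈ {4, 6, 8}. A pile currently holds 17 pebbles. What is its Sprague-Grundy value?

1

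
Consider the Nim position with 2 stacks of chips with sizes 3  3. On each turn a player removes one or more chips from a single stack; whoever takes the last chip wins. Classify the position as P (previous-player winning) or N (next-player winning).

P-position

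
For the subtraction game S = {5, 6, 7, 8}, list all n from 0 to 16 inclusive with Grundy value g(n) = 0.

0, 1, 2, 3, 4, 13, 14, 15, 16

Compute g(0), g(1), … for moves {5, 6, 7, 8}:
k:     0  1  2  3  4  5  6  7  8  9 10 11 12 13 14 15 16
g(k):  0  0  0  0  0  1  1  1  1  1  2  2  2  0  0  0  0
The P-positions (g = 0) in 0..16 are 0, 1, 2, 3, 4, 13, 14, 15, 16.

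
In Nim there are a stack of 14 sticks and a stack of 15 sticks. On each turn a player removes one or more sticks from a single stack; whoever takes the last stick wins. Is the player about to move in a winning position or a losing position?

Compute the nim-sum pairwise:
14 XOR 15 = 1
The nim-sum is 1 ≠ 0, so this is an N-position: the player to move can win.

Winning position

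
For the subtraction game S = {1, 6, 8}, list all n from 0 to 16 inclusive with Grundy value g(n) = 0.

0, 2, 4, 7, 9, 11, 14, 16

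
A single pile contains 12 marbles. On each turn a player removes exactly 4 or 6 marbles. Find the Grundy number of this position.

Grundy values for subtraction set {4, 6}:
g(0) = mex{} = 0
g(1) = mex{} = 0
g(2) = mex{} = 0
g(3) = mex{} = 0
g(4) = mex{0} = 1
g(5) = mex{0} = 1
g(6) = mex{0} = 1
g(7) = mex{0} = 1
g(8) = mex{0,1} = 2
g(9) = mex{0,1} = 2
g(10) = mex{1} = 0
g(11) = mex{1} = 0
g(12) = mex{1,2} = 0
So g(12) = 0.

0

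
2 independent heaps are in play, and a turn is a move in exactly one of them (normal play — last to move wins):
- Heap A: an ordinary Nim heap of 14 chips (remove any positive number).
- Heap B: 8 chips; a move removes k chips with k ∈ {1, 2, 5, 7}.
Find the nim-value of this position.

Heap A is a plain Nim heap of size 14, so its Grundy value is 14.
For heap B, compute g(0), g(1), … with moves {1, 2, 5, 7}:
g(0) = mex{} = 0
g(1) = mex{0} = 1
g(2) = mex{0,1} = 2
g(3) = mex{1,2} = 0
g(4) = mex{0,2} = 1
g(5) = mex{0,1} = 2
g(6) = mex{1,2} = 0
g(7) = mex{0,2} = 1
g(8) = mex{0,1} = 2
So g(8) = 2.
By the Sprague-Grundy theorem, the Grundy value of a sum of independent games is the XOR of the component values.
Combined value = 14 ⊕ 2 = 12.

12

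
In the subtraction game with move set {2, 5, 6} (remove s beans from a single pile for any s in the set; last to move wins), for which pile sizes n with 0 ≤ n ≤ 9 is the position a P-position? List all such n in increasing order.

Build the Grundy sequence with g(k) = mex{g(k−s) : s ∈ {2, 5, 6}, s ≤ k}:
k:     0  1  2  3  4  5  6  7  8  9
g(k):  0  0  1  1  0  2  1  3  0  2
The P-positions (g = 0) in 0..9 are 0, 1, 4, 8.

0, 1, 4, 8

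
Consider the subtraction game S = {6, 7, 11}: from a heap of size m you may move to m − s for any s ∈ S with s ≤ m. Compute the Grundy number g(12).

Compute g(0), g(1), … for moves {6, 7, 11}:
k:     0  1  2  3  4  5  6  7  8  9 10 11 12
g(k):  0  0  0  0  0  0  1  1  1  1  1  1  2
So g(12) = 2.

2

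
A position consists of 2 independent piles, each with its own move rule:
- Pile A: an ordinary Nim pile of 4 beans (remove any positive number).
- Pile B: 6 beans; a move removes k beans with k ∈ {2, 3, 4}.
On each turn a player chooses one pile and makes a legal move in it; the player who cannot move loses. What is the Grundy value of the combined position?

4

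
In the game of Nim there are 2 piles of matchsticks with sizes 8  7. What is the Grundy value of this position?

Bitwise XOR of the heap sizes:
  1000  (8)
  0111  (7)
  ----
  1111  (15)

15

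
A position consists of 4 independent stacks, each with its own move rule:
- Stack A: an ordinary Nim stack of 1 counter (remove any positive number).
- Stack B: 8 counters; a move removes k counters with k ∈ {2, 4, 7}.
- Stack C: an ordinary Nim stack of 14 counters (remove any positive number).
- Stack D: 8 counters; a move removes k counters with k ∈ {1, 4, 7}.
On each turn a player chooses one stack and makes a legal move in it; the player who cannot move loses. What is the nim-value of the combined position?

14

Stack A is a plain Nim stack of size 1, so its Grundy value is 1.
For stack B, compute g(0), g(1), … with moves {2, 4, 7}:
k:     0  1  2  3  4  5  6  7  8
g(k):  0  0  1  1  2  2  0  3  1
So g(8) = 1.
Stack C is a plain Nim stack of size 14, so its Grundy value is 14.
Build the Grundy sequence for stack D with g(k) = mex{g(k−s) : s ∈ {1, 4, 7}, s ≤ k}:
g(0) = mex{} = 0
g(1) = mex{0} = 1
g(2) = mex{1} = 0
g(3) = mex{0} = 1
g(4) = mex{0,1} = 2
g(5) = mex{1,2} = 0
g(6) = mex{0} = 1
g(7) = mex{0,1} = 2
g(8) = mex{1,2} = 0
So g(8) = 0.
The value of a disjunctive sum is the nim-sum of the parts.
Combined value = 1 XOR 1 XOR 14 XOR 0 = 14.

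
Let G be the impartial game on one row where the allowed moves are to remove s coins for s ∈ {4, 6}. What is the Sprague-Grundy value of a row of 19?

Grundy values for subtraction set {4, 6}:
k:     0  1  2  3  4  5  6  7  8  9 10 11 12 13 14 15 16 17 18 19
g(k):  0  0  0  0  1  1  1  1  2  2  0  0  0  0  1  1  1  1  2  2
So g(19) = 2.

2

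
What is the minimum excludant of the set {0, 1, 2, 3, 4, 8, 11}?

The values 0, 1, 2, 3, 4 are all present; 5 is the first non-negative integer missing from the set.

5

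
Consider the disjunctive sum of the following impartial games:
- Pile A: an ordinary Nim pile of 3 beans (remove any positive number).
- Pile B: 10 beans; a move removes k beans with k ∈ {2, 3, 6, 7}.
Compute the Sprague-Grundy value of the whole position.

Pile A is a plain Nim pile of size 3, so its Grundy value is 3.
Build the Grundy sequence for pile B with g(k) = mex{g(k−s) : s ∈ {2, 3, 6, 7}, s ≤ k}:
g(0) = mex{} = 0
g(1) = mex{} = 0
g(2) = mex{0} = 1
g(3) = mex{0} = 1
g(4) = mex{0,1} = 2
g(5) = mex{1} = 0
g(6) = mex{0,1,2} = 3
g(7) = mex{0,2} = 1
g(8) = mex{0,1,3} = 2
g(9) = mex{1,3} = 0
g(10) = mex{1,2} = 0
So g(10) = 0.
By the Sprague-Grundy theorem, the Grundy value of a sum of independent games is the XOR of the component values.
Combined value = 3 XOR 0 = 3.

3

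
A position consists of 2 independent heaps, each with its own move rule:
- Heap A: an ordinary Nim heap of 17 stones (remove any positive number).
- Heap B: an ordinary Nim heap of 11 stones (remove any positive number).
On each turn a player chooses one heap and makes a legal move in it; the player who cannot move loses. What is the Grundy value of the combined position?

26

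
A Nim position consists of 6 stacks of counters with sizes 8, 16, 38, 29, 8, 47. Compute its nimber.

4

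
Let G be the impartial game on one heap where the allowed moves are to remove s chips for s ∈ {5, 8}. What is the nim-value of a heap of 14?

Grundy values for subtraction set {5, 8}:
k:     0  1  2  3  4  5  6  7  8  9 10 11 12 13 14
g(k):  0  0  0  0  0  1  1  1  1  1  2  2  2  0  0
So g(14) = 0.

0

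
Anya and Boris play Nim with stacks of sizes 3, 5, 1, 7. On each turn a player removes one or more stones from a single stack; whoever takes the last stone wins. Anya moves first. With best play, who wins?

Boris wins

Nim-sum: 3 ⊕ 5 ⊕ 1 ⊕ 7 = 0.
The nim-sum is 0, so this is a P-position: the player to move is in a losing position under optimal play; Anya is about to move from it and so loses — Boris wins.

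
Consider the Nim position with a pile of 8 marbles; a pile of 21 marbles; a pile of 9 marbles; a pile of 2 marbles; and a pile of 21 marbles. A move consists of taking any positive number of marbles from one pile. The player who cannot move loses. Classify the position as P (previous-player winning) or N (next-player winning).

N-position

Write each in binary and XOR column by column:
  01000  (8)
  10101  (21)
  01001  (9)
  00010  (2)
  10101  (21)
  -----
  00011  (3)
The nim-sum is 3 ≠ 0, so this is an N-position: the player to move can win.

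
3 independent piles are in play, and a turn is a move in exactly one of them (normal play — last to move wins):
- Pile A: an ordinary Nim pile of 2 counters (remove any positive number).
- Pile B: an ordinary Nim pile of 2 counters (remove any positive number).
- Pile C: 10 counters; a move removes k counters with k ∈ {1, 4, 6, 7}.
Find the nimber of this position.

0

Pile A is a plain Nim pile of size 2, so its Grundy value is 2.
Pile B is a plain Nim pile of size 2, so its Grundy value is 2.
Grundy values for pile C (subtraction set {1, 4, 6, 7}):
g(0) = mex{} = 0
g(1) = mex{0} = 1
g(2) = mex{1} = 0
g(3) = mex{0} = 1
g(4) = mex{0,1} = 2
g(5) = mex{1,2} = 0
g(6) = mex{0} = 1
g(7) = mex{0,1} = 2
g(8) = mex{0,1,2} = 3
g(9) = mex{0,1,3} = 2
g(10) = mex{1,2} = 0
So g(10) = 0.
The value of a disjunctive sum is the nim-sum of the parts.
Combined value = 2 ⊕ 2 ⊕ 0 = 0.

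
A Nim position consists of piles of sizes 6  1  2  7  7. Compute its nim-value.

5

In binary:
  110  (6)
  001  (1)
  010  (2)
  111  (7)
  111  (7)
  ---
  101  (5)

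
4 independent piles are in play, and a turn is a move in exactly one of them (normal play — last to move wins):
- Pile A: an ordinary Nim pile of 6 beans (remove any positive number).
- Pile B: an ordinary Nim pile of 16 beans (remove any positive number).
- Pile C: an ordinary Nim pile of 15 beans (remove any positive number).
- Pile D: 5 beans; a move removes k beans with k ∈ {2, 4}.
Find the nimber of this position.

27

Pile A is a plain Nim pile of size 6, so its Grundy value is 6.
Pile B is a plain Nim pile of size 16, so its Grundy value is 16.
Pile C is a plain Nim pile of size 15, so its Grundy value is 15.
Build the Grundy sequence for pile D with g(k) = mex{g(k−s) : s ∈ {2, 4}, s ≤ k}:
k:     0  1  2  3  4  5
g(k):  0  0  1  1  2  2
So g(5) = 2.
The value of a disjunctive sum is the nim-sum of the parts.
Combined value = 6 XOR 16 XOR 15 XOR 2 = 27.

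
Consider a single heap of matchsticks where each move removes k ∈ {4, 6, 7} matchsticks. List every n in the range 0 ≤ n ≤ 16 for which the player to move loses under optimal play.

Compute g(0), g(1), … for moves {4, 6, 7}:
k:     0  1  2  3  4  5  6  7  8  9 10 11 12 13 14 15 16
g(k):  0  0  0  0  1  1  1  1  2  2  2  0  0  0  0  1  1
The P-positions (g = 0) in 0..16 are 0, 1, 2, 3, 11, 12, 13, 14.

0, 1, 2, 3, 11, 12, 13, 14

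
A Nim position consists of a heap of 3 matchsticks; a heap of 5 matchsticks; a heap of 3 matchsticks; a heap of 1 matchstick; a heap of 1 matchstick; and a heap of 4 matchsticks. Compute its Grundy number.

1

Nim-sum: 3 ^ 5 ^ 3 ^ 1 ^ 1 ^ 4 = 1.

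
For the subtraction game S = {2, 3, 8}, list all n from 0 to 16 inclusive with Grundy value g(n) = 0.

Grundy values for subtraction set {2, 3, 8}:
k:     0  1  2  3  4  5  6  7  8  9 10 11 12 13 14 15 16
g(k):  0  0  1  1  2  0  0  1  1  2  0  0  1  1  2  0  0
The P-positions (g = 0) in 0..16 are 0, 1, 5, 6, 10, 11, 15, 16.

0, 1, 5, 6, 10, 11, 15, 16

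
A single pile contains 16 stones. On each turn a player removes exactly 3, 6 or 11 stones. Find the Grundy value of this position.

2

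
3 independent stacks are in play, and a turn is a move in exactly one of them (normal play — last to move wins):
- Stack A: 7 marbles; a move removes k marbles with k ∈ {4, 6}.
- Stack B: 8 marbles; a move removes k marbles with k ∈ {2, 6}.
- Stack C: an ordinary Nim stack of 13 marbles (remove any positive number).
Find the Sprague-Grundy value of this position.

12

Build the Grundy sequence for stack A with g(k) = mex{g(k−s) : s ∈ {4, 6}, s ≤ k}:
g(0) = mex{} = 0
g(1) = mex{} = 0
g(2) = mex{} = 0
g(3) = mex{} = 0
g(4) = mex{0} = 1
g(5) = mex{0} = 1
g(6) = mex{0} = 1
g(7) = mex{0} = 1
So g(7) = 1.
For stack B, compute g(0), g(1), … with moves {2, 6}:
k:     0  1  2  3  4  5  6  7  8
g(k):  0  0  1  1  0  0  1  1  0
So g(8) = 0.
Stack C is a plain Nim stack of size 13, so its Grundy value is 13.
The value of a disjunctive sum is the nim-sum of the parts.
Combined value = 1 XOR 0 XOR 13 = 12.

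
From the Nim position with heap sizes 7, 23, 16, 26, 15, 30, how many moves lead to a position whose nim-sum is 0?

Bitwise XOR of the heap sizes:
  00111  (7)
  10111  (23)
  10000  (16)
  11010  (26)
  01111  (15)
  11110  (30)
  -----
  01011  (11)
The overall nim-sum is X = 11. A heap of size p has a winning move iff p XOR X < p (reduce it to p XOR X).
  7: 7 XOR 11 = 12 ≥ 7 — no move.
  23: 23 XOR 11 = 28 ≥ 23 — no move.
  16: 16 XOR 11 = 27 ≥ 16 — no move.
  26: 26 XOR 11 = 17 < 26 — winning move (to 17).
  15: 15 XOR 11 = 4 < 15 — winning move (to 4).
  30: 30 XOR 11 = 21 < 30 — winning move (to 21).
That gives 3 winning moves.

3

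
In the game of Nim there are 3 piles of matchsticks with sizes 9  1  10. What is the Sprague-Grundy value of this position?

Nim-sum: 9 ^ 1 ^ 10 = 2.

2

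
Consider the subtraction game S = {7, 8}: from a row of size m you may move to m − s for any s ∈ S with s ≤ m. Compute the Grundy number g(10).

Grundy values for subtraction set {7, 8}:
k:     0  1  2  3  4  5  6  7  8  9 10
g(k):  0  0  0  0  0  0  0  1  1  1  1
So g(10) = 1.

1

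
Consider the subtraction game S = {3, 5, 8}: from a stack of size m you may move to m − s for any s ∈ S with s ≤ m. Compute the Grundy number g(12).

Grundy values for subtraction set {3, 5, 8}:
g(0) = mex{} = 0
g(1) = mex{} = 0
g(2) = mex{} = 0
g(3) = mex{0} = 1
g(4) = mex{0} = 1
g(5) = mex{0} = 1
g(6) = mex{0,1} = 2
g(7) = mex{0,1} = 2
g(8) = mex{0,1} = 2
g(9) = mex{0,1,2} = 3
g(10) = mex{0,1,2} = 3
g(11) = mex{1,2} = 0
g(12) = mex{1,2,3} = 0
So g(12) = 0.

0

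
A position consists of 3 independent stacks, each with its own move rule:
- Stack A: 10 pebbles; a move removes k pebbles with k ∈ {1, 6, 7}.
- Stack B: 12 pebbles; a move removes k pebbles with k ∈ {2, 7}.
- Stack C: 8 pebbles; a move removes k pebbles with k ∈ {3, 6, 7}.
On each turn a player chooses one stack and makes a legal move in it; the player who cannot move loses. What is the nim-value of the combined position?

For stack A, compute g(0), g(1), … with moves {1, 6, 7}:
g(0) = mex{} = 0
g(1) = mex{0} = 1
g(2) = mex{1} = 0
g(3) = mex{0} = 1
g(4) = mex{1} = 0
g(5) = mex{0} = 1
g(6) = mex{0,1} = 2
g(7) = mex{0,1,2} = 3
g(8) = mex{0,1,3} = 2
g(9) = mex{0,1,2} = 3
g(10) = mex{0,1,3} = 2
So g(10) = 2.
For stack B, compute g(0), g(1), … with moves {2, 7}:
g(0) = mex{} = 0
g(1) = mex{} = 0
g(2) = mex{0} = 1
g(3) = mex{0} = 1
g(4) = mex{1} = 0
g(5) = mex{1} = 0
g(6) = mex{0} = 1
g(7) = mex{0} = 1
g(8) = mex{0,1} = 2
g(9) = mex{1} = 0
g(10) = mex{1,2} = 0
g(11) = mex{0} = 1
g(12) = mex{0} = 1
So g(12) = 1.
Build the Grundy sequence for stack C with g(k) = mex{g(k−s) : s ∈ {3, 6, 7}, s ≤ k}:
k:     0  1  2  3  4  5  6  7  8
g(k):  0  0  0  1  1  1  2  2  2
So g(8) = 2.
By the Sprague-Grundy theorem, the Grundy value of a sum of independent games is the XOR of the component values.
Combined value = 2 XOR 1 XOR 2 = 1.

1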